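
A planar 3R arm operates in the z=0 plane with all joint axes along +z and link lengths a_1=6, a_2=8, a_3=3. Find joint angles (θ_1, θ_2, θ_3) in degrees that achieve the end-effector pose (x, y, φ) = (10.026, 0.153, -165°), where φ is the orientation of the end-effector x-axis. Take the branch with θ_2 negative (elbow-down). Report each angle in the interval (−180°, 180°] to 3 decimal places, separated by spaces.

29.997 -44.995 -150.002

wrist centre = target − a_3·(cos φ, sin φ) = (12.9238, 0.9295)
cos θ_2 = (167.8879−6²−8²)/(2·6·8) = 0.7072; θ_2 = -44.9952° (elbow-down)
β = atan2(0.9295,12.9238) = 4.1135°; ψ = atan2(-5.6564,11.6573) = -25.8836°
θ_1 = β − ψ = 29.9972°
θ_3 = φ − θ_1 − θ_2 = -150.0020° (wrapped to (-180°,180°])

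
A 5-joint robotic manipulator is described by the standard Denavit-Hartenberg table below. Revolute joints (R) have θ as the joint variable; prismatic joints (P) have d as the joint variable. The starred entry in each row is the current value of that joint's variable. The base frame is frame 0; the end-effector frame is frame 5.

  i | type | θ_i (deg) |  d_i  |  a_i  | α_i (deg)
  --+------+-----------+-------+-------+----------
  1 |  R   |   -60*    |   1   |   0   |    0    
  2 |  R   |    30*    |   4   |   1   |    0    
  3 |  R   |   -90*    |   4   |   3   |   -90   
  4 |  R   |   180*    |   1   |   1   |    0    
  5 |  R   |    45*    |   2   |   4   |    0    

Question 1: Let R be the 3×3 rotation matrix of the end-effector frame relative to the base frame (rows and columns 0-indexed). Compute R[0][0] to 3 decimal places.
End-effector x-axis (col 0 of R) = (0.3536,0.6124,0.7071)
R[0][0] = 0.3536

0.354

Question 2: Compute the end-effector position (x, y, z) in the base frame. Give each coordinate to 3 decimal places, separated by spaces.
after link 1: o_1 = (0.0000, 0.0000, 1.0000)
after link 2: o_2 = (0.8660, -0.5000, 5.0000)
after link 3: o_3 = (-0.6340, -3.0981, 9.0000)
after link 4: o_4 = (0.7321, -2.7321, 9.0000)
after link 5: o_5 = (3.8783, -1.2826, 11.8284)

3.878 -1.283 11.828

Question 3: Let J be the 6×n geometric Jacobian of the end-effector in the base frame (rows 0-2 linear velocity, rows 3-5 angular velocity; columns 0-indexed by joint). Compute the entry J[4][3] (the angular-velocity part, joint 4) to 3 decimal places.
-0.500

axis z_3 = (0.8660,-0.5000,0.0000); lever o_n−o_3 = (4.5123,1.8155,2.8284)
cross product → J_v[:, 3] = (-1.4142,-2.4495,3.8284)
J_ω[:, 3] = z_3
entry J[4][3] = -0.5000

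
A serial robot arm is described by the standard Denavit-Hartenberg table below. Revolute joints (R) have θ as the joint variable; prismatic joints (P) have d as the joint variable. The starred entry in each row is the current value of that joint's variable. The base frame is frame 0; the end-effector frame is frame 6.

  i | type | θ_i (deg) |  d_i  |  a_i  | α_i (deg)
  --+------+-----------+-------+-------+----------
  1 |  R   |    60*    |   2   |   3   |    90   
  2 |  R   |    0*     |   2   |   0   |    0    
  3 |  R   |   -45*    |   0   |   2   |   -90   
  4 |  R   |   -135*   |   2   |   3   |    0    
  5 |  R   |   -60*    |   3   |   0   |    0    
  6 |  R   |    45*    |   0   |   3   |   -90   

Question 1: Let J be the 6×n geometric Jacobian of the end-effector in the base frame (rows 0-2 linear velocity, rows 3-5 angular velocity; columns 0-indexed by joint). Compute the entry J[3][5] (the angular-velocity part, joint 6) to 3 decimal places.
axis z_5 = (0.3536,0.6124,0.7071); lever o_n−o_5 = (0.3805,-2.3410,1.8371)
cross product → J_v[:, 5] = (2.7803,-0.3805,-1.0607)
J_ω[:, 5] = z_5
entry J[3][5] = 0.3536

0.354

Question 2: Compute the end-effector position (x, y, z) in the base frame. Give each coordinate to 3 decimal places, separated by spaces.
7.175 1.184 7.458

after link 1: o_1 = (1.5000, 2.5981, 2.0000)
after link 2: o_2 = (3.2321, 1.5981, 2.0000)
after link 3: o_3 = (3.9392, 2.8228, 0.5858)
after link 4: o_4 = (5.7334, 1.6879, 3.5000)
after link 5: o_5 = (6.7940, 3.5250, 5.6213)
after link 6: o_6 = (7.1745, 1.1840, 7.4584)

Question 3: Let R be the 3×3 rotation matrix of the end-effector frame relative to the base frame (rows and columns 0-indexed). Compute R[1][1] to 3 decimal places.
-0.612

End-effector y-axis (col 1 of R) = (-0.3536,-0.6124,-0.7071)
R[1][1] = -0.6124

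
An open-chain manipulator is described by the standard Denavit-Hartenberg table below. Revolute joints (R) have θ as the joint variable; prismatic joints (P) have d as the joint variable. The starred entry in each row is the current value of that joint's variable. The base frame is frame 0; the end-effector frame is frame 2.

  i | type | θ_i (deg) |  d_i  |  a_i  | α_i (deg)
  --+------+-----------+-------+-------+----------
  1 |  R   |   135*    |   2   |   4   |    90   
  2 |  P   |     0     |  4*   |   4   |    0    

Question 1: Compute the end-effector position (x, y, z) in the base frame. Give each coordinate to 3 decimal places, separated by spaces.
after link 1: o_1 = (-2.8284, 2.8284, 2.0000)
after link 2: o_2 = (-2.8284, 8.4853, 2.0000)

-2.828 8.485 2.000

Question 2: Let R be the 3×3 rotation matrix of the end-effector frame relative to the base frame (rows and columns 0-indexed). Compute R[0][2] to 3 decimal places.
0.707

End-effector z-axis (col 2 of R) = (0.7071,0.7071,0.0000)
R[0][2] = 0.7071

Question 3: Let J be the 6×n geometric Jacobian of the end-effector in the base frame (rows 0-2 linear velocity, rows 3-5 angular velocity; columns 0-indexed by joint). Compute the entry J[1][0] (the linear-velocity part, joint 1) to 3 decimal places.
axis z_0 = ẑ; lever o_n−o_0 = (-2.8284,8.4853,2.0000)
cross product → J_v[:, 0] = (-8.4853,-2.8284,0.0000)
J_ω[:, 0] = z_0
entry J[1][0] = -2.8284

-2.828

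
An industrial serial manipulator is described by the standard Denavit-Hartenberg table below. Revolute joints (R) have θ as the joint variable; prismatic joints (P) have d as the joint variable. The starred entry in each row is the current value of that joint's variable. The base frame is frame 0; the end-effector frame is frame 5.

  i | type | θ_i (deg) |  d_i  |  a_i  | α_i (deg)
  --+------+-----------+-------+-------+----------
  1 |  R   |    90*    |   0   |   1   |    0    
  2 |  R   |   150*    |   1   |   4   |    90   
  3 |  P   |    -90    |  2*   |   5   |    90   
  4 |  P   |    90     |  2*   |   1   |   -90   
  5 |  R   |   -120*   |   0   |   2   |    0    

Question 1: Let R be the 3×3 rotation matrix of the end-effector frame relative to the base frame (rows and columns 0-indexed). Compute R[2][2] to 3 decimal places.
End-effector z-axis (col 2 of R) = (0.0000,0.0000,1.0000)
R[2][2] = 1.0000

1.000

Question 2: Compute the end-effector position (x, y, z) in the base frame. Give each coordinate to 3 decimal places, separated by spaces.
after link 1: o_1 = (0.0000, 1.0000, 0.0000)
after link 2: o_2 = (-2.0000, -2.4641, 1.0000)
after link 3: o_3 = (-3.7321, -1.4641, -4.0000)
after link 4: o_4 = (-3.5981, 0.7679, -4.0000)
after link 5: o_5 = (-1.8660, 1.7679, -4.0000)

-1.866 1.768 -4.000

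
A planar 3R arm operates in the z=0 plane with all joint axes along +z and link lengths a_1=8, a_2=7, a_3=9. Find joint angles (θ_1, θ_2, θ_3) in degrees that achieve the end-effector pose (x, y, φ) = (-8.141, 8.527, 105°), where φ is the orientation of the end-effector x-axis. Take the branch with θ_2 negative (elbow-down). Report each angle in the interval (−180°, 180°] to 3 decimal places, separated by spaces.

wrist centre = target − a_3·(cos φ, sin φ) = (-5.8116, -0.1663)
cos θ_2 = (33.8027−8²−7²)/(2·8·7) = -0.7071; θ_2 = -135.0010° (elbow-down)
β = atan2(-0.1663,-5.8116) = -178.3606°; ψ = atan2(-4.9497,3.0502) = -58.3571°
θ_1 = β − ψ = -120.0035°
θ_3 = φ − θ_1 − θ_2 = 0.0045° (wrapped to (-180°,180°])

-120.004 -135.001 0.005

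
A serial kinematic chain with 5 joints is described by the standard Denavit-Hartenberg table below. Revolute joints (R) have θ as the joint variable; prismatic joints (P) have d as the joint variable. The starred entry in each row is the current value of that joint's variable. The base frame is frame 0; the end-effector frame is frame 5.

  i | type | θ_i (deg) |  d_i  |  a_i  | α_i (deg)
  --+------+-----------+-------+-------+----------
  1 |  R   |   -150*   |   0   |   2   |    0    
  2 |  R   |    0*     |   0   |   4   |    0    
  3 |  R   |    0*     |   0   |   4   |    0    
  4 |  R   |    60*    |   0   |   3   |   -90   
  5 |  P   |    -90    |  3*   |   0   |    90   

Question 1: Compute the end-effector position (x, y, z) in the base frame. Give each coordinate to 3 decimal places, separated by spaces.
after link 1: o_1 = (-1.7321, -1.0000, 0.0000)
after link 2: o_2 = (-5.1962, -3.0000, 0.0000)
after link 3: o_3 = (-8.6603, -5.0000, 0.0000)
after link 4: o_4 = (-8.6603, -8.0000, 0.0000)
after link 5: o_5 = (-5.6603, -8.0000, 0.0000)

-5.660 -8.000 0.000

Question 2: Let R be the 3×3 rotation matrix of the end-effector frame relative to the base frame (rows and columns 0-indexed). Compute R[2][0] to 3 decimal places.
End-effector x-axis (col 0 of R) = (-0.0000,-0.0000,1.0000)
R[2][0] = 1.0000

1.000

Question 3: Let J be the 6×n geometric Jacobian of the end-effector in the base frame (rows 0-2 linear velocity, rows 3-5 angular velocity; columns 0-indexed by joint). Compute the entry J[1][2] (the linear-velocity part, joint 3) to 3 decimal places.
axis z_2 = (0.0000,0.0000,1.0000); lever o_n−o_2 = (-0.4641,-5.0000,0.0000)
cross product → J_v[:, 2] = (5.0000,-0.4641,0.0000)
J_ω[:, 2] = z_2
entry J[1][2] = -0.4641

-0.464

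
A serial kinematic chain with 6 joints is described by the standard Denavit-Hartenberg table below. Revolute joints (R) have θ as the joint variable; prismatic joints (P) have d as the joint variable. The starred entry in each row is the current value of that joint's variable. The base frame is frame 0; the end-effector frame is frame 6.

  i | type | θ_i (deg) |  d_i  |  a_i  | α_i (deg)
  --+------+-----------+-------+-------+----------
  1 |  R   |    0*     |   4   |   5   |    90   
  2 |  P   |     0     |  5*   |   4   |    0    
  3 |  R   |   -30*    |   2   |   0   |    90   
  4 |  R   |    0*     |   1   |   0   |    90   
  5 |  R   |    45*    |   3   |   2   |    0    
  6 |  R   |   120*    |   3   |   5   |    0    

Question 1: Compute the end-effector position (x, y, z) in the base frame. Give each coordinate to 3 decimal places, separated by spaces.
after link 1: o_1 = (5.0000, 0.0000, 4.0000)
after link 2: o_2 = (9.0000, -5.0000, 4.0000)
after link 3: o_3 = (9.0000, -7.0000, 4.0000)
after link 4: o_4 = (8.5000, -7.0000, 3.1340)
after link 5: o_5 = (9.0176, -4.0000, 1.2021)
after link 6: o_6 = (4.1880, -1.0000, 2.4962)

4.188 -1.000 2.496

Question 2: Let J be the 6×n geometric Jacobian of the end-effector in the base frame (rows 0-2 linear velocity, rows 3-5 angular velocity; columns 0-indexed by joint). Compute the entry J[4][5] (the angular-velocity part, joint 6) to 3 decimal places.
1.000

axis z_5 = (-0.0000,1.0000,-0.0000); lever o_n−o_5 = (-4.8296,3.0000,1.2941)
cross product → J_v[:, 5] = (1.2941,0.0000,4.8296)
J_ω[:, 5] = z_5
entry J[4][5] = 1.0000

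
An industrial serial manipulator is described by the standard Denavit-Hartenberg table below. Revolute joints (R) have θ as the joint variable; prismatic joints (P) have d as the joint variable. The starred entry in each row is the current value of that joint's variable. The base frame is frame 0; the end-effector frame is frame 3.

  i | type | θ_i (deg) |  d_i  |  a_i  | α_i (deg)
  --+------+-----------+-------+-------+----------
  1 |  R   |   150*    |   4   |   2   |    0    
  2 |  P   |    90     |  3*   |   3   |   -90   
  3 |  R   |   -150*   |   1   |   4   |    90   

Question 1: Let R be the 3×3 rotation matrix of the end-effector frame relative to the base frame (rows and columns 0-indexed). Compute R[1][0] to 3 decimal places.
0.750

End-effector x-axis (col 0 of R) = (0.4330,0.7500,0.5000)
R[1][0] = 0.7500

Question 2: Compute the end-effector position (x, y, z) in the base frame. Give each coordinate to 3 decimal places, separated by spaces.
after link 1: o_1 = (-1.7321, 1.0000, 4.0000)
after link 2: o_2 = (-3.2321, -1.5981, 7.0000)
after link 3: o_3 = (-0.6340, 0.9019, 9.0000)

-0.634 0.902 9.000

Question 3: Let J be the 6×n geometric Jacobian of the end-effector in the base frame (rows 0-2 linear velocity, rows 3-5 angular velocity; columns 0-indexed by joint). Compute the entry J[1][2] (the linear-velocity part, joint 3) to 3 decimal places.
-1.732

axis z_2 = (0.8660,-0.5000,0.0000); lever o_n−o_2 = (2.5981,2.5000,2.0000)
cross product → J_v[:, 2] = (-1.0000,-1.7321,3.4641)
J_ω[:, 2] = z_2
entry J[1][2] = -1.7321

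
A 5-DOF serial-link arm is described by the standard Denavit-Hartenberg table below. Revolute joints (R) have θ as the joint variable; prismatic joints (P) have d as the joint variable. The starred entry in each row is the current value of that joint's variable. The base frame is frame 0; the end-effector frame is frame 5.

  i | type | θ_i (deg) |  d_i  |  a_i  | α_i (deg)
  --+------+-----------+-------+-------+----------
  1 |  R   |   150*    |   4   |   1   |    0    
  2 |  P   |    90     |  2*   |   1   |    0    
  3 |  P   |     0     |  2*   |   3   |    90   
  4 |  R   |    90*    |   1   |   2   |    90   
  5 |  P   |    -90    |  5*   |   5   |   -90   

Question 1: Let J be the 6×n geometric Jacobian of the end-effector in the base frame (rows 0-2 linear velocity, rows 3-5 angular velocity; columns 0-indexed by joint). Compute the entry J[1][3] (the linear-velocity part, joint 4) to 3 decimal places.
1.732

axis z_3 = (-0.8660,0.5000,0.0000); lever o_n−o_3 = (0.9641,-6.3301,2.0000)
cross product → J_v[:, 3] = (1.0000,1.7321,5.0000)
J_ω[:, 3] = z_3
entry J[1][3] = 1.7321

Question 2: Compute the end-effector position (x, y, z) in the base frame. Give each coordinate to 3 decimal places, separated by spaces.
-1.902 -9.294 10.000

after link 1: o_1 = (-0.8660, 0.5000, 4.0000)
after link 2: o_2 = (-1.3660, -0.3660, 6.0000)
after link 3: o_3 = (-2.8660, -2.9641, 8.0000)
after link 4: o_4 = (-3.7321, -2.4641, 10.0000)
after link 5: o_5 = (-1.9019, -9.2942, 10.0000)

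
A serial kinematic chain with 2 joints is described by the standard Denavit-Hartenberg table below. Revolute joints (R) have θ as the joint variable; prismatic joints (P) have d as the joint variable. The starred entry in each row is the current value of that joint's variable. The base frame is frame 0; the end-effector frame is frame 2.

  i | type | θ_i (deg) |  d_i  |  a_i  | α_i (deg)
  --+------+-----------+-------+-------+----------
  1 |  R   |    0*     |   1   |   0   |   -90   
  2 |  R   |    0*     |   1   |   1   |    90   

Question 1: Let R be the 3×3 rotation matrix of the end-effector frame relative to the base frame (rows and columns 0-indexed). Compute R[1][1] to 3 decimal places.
1.000

End-effector y-axis (col 1 of R) = (0.0000,1.0000,0.0000)
R[1][1] = 1.0000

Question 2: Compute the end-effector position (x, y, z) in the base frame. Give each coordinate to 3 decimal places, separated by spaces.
after link 1: o_1 = (0.0000, 0.0000, 1.0000)
after link 2: o_2 = (1.0000, 1.0000, 1.0000)

1.000 1.000 1.000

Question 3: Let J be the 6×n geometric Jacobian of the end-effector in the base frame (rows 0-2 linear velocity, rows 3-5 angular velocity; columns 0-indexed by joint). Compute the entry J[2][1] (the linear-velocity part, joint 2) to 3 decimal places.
-1.000

axis z_1 = (0.0000,1.0000,0.0000); lever o_n−o_1 = (1.0000,1.0000,0.0000)
cross product → J_v[:, 1] = (-0.0000,0.0000,-1.0000)
J_ω[:, 1] = z_1
entry J[2][1] = -1.0000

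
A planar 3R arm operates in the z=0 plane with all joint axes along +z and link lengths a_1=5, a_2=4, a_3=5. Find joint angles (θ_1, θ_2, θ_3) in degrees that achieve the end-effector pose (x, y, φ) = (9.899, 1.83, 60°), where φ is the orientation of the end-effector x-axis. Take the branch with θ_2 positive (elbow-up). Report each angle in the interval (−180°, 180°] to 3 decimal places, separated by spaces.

wrist centre = target − a_3·(cos φ, sin φ) = (7.3990, -2.5001)
cos θ_2 = (60.9958−5²−4²)/(2·5·4) = 0.4999; θ_2 = 60.0069° (elbow-up)
β = atan2(-2.5001,7.3990) = -18.6701°; ψ = atan2(3.4643,6.9996) = 26.3324°
θ_1 = β − ψ = -45.0026°
θ_3 = φ − θ_1 − θ_2 = 44.9957° (wrapped to (-180°,180°])

-45.003 60.007 44.996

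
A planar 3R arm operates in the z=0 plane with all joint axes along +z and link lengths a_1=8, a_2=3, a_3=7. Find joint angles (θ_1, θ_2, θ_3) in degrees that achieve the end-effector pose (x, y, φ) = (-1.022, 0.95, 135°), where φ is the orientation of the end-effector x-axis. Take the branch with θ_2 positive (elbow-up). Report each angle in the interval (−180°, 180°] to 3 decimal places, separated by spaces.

-61.034 150.013 46.021

wrist centre = target − a_3·(cos φ, sin φ) = (3.9277, -3.9997)
cos θ_2 = (31.4252−8²−3²)/(2·8·3) = -0.8661; θ_2 = 150.0134° (elbow-up)
β = atan2(-3.9997,3.9277) = -45.5204°; ψ = atan2(1.4994,5.4016) = 15.5138°
θ_1 = β − ψ = -61.0342°
θ_3 = φ − θ_1 − θ_2 = 46.0208° (wrapped to (-180°,180°])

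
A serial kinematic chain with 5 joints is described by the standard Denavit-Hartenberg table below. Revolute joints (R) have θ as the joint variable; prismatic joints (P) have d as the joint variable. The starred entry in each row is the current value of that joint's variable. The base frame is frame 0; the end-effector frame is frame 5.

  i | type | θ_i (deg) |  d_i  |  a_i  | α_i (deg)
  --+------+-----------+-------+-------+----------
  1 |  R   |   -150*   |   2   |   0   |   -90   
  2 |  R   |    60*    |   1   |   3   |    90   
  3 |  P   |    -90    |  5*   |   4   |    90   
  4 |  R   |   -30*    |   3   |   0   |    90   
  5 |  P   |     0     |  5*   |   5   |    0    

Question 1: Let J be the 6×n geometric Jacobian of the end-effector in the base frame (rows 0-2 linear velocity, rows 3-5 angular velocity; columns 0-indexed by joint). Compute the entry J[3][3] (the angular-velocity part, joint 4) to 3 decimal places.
0.433

axis z_3 = (0.4330,0.2500,0.8660); lever o_n−o_3 = (5.5066,5.2925,-0.8170)
cross product → J_v[:, 3] = (-4.7877,5.1226,0.9151)
J_ω[:, 3] = z_3
entry J[3][3] = 0.4330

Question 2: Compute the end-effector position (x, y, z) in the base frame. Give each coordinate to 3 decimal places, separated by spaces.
-1.042 4.975 1.085

after link 1: o_1 = (0.0000, 0.0000, 2.0000)
after link 2: o_2 = (-0.7990, -1.6160, -0.5981)
after link 3: o_3 = (-6.5490, -0.3170, 1.9019)
after link 4: o_4 = (-5.2500, 0.4330, 4.5000)
after link 5: o_5 = (-1.0425, 4.9755, 1.0849)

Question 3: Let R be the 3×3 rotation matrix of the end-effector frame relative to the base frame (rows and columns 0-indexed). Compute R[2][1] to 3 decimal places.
End-effector y-axis (col 1 of R) = (0.4330,0.2500,0.8660)
R[2][1] = 0.8660

0.866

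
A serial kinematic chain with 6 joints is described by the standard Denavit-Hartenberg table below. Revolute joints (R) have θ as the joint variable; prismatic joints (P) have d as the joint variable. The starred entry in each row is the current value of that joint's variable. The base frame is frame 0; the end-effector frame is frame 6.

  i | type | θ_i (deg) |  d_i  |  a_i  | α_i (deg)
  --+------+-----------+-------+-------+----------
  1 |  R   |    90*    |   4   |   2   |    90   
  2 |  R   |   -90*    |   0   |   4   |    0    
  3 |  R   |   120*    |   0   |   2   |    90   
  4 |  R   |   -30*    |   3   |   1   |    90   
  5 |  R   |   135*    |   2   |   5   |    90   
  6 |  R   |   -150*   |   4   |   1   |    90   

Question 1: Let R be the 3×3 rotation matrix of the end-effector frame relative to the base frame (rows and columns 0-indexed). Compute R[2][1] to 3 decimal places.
-0.306

End-effector y-axis (col 1 of R) = (-0.3536,0.8839,-0.3062)
R[2][1] = -0.3062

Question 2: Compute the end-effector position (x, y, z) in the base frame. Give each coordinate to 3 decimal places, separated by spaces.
-1.752 8.137 -6.562

after link 1: o_1 = (0.0000, 2.0000, 4.0000)
after link 2: o_2 = (0.0000, 2.0000, 0.0000)
after link 3: o_3 = (0.0000, 3.7321, 1.0000)
after link 4: o_4 = (-0.5000, 5.9821, -1.1651)
after link 5: o_5 = (-0.4643, 4.2321, -6.2579)
after link 6: o_6 = (-1.7517, 8.1373, -6.5621)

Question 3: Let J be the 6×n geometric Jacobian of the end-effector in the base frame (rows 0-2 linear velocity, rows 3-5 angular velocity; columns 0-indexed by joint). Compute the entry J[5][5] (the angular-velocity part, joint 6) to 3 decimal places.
axis z_5 = (-0.3536,0.8839,-0.3062); lever o_n−o_5 = (-1.2874,3.9051,-0.3042)
cross product → J_v[:, 5] = (0.9268,0.2866,-0.2428)
J_ω[:, 5] = z_5
entry J[5][5] = -0.3062

-0.306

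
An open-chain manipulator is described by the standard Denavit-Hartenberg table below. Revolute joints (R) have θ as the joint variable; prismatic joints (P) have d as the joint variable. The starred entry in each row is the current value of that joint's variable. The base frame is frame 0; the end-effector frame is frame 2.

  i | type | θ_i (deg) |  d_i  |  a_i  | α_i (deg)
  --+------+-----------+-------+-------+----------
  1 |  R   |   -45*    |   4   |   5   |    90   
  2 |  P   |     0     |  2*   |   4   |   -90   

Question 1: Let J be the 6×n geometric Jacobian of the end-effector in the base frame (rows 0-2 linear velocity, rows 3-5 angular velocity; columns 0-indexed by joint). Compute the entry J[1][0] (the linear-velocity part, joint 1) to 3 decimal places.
axis z_0 = ẑ; lever o_n−o_0 = (4.9497,-7.7782,4.0000)
cross product → J_v[:, 0] = (7.7782,4.9497,-0.0000)
J_ω[:, 0] = z_0
entry J[1][0] = 4.9497

4.950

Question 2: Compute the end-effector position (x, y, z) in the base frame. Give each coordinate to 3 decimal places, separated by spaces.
after link 1: o_1 = (3.5355, -3.5355, 4.0000)
after link 2: o_2 = (4.9497, -7.7782, 4.0000)

4.950 -7.778 4.000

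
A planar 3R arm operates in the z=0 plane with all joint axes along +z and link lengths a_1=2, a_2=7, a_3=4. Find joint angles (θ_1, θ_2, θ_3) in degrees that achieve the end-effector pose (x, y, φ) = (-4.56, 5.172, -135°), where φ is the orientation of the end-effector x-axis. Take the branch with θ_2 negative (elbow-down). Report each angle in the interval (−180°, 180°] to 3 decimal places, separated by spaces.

149.986 -59.988 135.002

wrist centre = target − a_3·(cos φ, sin φ) = (-1.7316, 8.0004)
cos θ_2 = (67.0052−2²−7²)/(2·2·7) = 0.5002; θ_2 = -59.9878° (elbow-down)
β = atan2(8.0004,-1.7316) = 102.2124°; ψ = atan2(-6.0614,5.5013) = -47.7734°
θ_1 = β − ψ = 149.9859°
θ_3 = φ − θ_1 − θ_2 = 135.0019° (wrapped to (-180°,180°])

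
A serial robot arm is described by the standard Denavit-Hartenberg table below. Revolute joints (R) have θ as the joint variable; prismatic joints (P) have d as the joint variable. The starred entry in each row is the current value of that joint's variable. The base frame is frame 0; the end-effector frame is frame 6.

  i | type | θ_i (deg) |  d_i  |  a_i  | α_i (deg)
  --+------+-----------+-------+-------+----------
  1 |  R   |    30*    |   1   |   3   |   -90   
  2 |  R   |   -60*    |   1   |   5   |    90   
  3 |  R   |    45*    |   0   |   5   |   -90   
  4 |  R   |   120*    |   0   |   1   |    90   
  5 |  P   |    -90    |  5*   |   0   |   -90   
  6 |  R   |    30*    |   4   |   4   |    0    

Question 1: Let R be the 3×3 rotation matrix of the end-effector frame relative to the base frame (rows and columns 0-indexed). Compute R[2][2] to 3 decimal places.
-0.739

End-effector z-axis (col 2 of R) = (0.6732,-0.0196,-0.7392)
R[2][2] = -0.7392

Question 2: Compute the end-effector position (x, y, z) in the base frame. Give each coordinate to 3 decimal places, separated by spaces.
after link 1: o_1 = (2.5981, 1.5000, 1.0000)
after link 2: o_2 = (4.2631, 3.6160, 5.3301)
after link 3: o_3 = (4.0263, 7.5618, 8.3920)
after link 4: o_4 = (4.6995, 7.5422, 7.6528)
after link 5: o_5 = (6.3694, 12.0418, 9.0544)
after link 6: o_6 = (10.6797, 8.6547, 7.6583)

10.680 8.655 7.658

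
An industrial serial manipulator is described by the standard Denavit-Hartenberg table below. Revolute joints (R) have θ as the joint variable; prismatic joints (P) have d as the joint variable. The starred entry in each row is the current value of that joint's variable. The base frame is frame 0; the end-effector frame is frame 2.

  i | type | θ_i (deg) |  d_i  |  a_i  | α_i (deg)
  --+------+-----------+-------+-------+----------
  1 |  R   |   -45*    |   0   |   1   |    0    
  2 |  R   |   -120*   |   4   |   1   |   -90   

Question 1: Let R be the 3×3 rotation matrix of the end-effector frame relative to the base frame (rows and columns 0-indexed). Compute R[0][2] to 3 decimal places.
End-effector z-axis (col 2 of R) = (0.2588,-0.9659,0.0000)
R[0][2] = 0.2588

0.259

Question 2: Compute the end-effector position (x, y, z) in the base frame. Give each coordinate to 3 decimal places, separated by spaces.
-0.259 -0.966 4.000

after link 1: o_1 = (0.7071, -0.7071, 0.0000)
after link 2: o_2 = (-0.2588, -0.9659, 4.0000)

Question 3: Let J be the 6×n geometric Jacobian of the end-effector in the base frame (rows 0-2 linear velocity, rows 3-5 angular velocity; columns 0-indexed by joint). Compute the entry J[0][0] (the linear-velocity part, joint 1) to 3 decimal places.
axis z_0 = ẑ; lever o_n−o_0 = (-0.2588,-0.9659,4.0000)
cross product → J_v[:, 0] = (0.9659,-0.2588,0.0000)
J_ω[:, 0] = z_0
entry J[0][0] = 0.9659

0.966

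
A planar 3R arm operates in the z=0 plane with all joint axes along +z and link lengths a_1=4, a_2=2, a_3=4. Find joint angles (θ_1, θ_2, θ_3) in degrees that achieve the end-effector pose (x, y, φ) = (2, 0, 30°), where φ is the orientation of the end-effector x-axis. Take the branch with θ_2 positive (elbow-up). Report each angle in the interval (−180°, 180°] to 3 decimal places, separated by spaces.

-150.000 150.000 30.000

wrist centre = target − a_3·(cos φ, sin φ) = (-1.4641, -2.0000)
cos θ_2 = (6.1436−4²−2²)/(2·4·2) = -0.8660; θ_2 = 150.0000° (elbow-up)
β = atan2(-2.0000,-1.4641) = -126.2060°; ψ = atan2(1.0000,2.2679) = 23.7940°
θ_1 = β − ψ = -150.0000°
θ_3 = φ − θ_1 − θ_2 = 30.0000° (wrapped to (-180°,180°])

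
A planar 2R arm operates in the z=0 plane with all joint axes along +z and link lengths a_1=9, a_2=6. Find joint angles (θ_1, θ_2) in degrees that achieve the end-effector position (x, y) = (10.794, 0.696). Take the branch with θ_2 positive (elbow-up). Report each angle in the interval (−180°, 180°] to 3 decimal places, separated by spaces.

cos θ_2 = (116.9949−9²−6²)/(2·9·6) = -0.0000; θ_2 = 90.0027° (elbow-up)
β = atan2(0.6960,10.7940) = 3.6893°; ψ = atan2(6.0000,8.9997) = 33.6909°
θ_1 = β − ψ = -30.0016°

-30.002 90.003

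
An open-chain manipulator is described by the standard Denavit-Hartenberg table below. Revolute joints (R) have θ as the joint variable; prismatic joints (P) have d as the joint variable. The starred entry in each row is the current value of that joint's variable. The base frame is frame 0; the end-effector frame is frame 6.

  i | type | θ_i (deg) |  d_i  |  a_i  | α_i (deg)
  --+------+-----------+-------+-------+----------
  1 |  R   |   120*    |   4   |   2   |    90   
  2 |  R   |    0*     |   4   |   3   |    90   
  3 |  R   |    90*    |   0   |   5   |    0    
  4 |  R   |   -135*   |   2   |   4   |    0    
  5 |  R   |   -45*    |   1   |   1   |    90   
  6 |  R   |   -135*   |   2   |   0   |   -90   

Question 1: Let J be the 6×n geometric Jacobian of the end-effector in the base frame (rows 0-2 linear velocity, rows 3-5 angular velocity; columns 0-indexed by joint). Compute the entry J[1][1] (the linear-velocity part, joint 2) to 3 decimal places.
axis z_1 = (0.8660,0.5000,0.0000); lever o_n−o_1 = (2.5645,5.9013,-3.0000)
cross product → J_v[:, 1] = (-1.5000,2.5981,3.8284)
J_ω[:, 1] = z_1
entry J[1][1] = 2.5981

2.598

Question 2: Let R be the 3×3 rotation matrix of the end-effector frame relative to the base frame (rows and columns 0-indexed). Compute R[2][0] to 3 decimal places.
0.707

End-effector x-axis (col 0 of R) = (0.6124,0.3536,0.7071)
R[2][0] = 0.7071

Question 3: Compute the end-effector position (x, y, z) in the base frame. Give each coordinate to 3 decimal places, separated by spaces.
after link 1: o_1 = (-1.0000, 1.7321, 4.0000)
after link 2: o_2 = (0.9641, 6.3301, 4.0000)
after link 3: o_3 = (5.2942, 8.8301, 4.0000)
after link 4: o_4 = (1.4305, 9.8654, 2.0000)
after link 5: o_5 = (0.5645, 9.3654, 1.0000)
after link 6: o_6 = (1.5645, 7.6334, 1.0000)

1.564 7.633 1.000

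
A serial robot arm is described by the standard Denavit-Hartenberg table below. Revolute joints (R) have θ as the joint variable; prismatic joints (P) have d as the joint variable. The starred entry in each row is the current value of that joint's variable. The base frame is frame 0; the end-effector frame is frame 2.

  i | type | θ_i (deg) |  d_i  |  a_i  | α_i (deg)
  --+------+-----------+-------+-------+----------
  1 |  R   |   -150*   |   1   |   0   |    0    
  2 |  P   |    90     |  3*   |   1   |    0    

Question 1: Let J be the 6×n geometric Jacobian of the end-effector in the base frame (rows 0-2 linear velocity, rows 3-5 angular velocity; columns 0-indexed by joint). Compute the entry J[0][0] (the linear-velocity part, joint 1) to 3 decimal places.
axis z_0 = ẑ; lever o_n−o_0 = (0.5000,-0.8660,4.0000)
cross product → J_v[:, 0] = (0.8660,0.5000,-0.0000)
J_ω[:, 0] = z_0
entry J[0][0] = 0.8660

0.866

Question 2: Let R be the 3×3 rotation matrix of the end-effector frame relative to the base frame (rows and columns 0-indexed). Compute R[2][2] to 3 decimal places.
End-effector z-axis (col 2 of R) = (0.0000,0.0000,1.0000)
R[2][2] = 1.0000

1.000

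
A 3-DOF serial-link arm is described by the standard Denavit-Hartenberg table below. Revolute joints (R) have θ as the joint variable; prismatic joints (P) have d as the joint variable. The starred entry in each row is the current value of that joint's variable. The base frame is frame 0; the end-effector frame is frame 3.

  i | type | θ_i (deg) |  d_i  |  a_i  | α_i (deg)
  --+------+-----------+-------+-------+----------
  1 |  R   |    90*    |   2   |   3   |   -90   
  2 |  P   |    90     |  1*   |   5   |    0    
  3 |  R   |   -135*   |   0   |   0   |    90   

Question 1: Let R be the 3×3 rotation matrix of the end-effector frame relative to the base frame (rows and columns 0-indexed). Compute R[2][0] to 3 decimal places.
0.707

End-effector x-axis (col 0 of R) = (0.0000,0.7071,0.7071)
R[2][0] = 0.7071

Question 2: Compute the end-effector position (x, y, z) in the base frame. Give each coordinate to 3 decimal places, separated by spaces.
after link 1: o_1 = (0.0000, 3.0000, 2.0000)
after link 2: o_2 = (-1.0000, 3.0000, -3.0000)
after link 3: o_3 = (-1.0000, 3.0000, -3.0000)

-1.000 3.000 -3.000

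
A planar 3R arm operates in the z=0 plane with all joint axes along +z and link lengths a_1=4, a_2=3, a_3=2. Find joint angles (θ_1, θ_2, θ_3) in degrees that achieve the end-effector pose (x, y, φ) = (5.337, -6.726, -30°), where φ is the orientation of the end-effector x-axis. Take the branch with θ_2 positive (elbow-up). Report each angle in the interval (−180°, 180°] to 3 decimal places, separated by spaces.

wrist centre = target − a_3·(cos φ, sin φ) = (3.6049, -5.7260)
cos θ_2 = (45.7827−4²−3²)/(2·4·3) = 0.8659; θ_2 = 30.0090° (elbow-up)
β = atan2(-5.7260,3.6049) = -57.8065°; ψ = atan2(1.5004,6.5978) = 12.8117°
θ_1 = β − ψ = -70.6182°
θ_3 = φ − θ_1 − θ_2 = 10.6092° (wrapped to (-180°,180°])

-70.618 30.009 10.609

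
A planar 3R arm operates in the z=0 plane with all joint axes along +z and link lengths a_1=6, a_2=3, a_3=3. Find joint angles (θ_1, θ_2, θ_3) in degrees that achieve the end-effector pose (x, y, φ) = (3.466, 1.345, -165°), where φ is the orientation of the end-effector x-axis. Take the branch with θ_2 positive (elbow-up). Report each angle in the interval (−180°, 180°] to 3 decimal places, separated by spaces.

-8.129 90.003 113.126

wrist centre = target − a_3·(cos φ, sin φ) = (6.3638, 2.1215)
cos θ_2 = (44.9982−6²−3²)/(2·6·3) = -0.0000; θ_2 = 90.0028° (elbow-up)
β = atan2(2.1215,6.3638) = 18.4366°; ψ = atan2(3.0000,5.9999) = 26.5656°
θ_1 = β − ψ = -8.1291°
θ_3 = φ − θ_1 − θ_2 = 113.1263° (wrapped to (-180°,180°])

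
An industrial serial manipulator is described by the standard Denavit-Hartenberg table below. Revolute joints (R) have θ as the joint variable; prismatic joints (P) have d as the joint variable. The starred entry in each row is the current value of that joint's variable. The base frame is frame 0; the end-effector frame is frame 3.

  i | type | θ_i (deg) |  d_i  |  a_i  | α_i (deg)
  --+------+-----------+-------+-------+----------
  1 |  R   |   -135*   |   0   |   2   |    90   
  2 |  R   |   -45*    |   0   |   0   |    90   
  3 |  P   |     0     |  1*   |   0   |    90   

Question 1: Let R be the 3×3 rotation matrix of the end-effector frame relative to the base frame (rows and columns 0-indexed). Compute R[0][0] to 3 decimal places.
End-effector x-axis (col 0 of R) = (-0.5000,-0.5000,-0.7071)
R[0][0] = -0.5000

-0.500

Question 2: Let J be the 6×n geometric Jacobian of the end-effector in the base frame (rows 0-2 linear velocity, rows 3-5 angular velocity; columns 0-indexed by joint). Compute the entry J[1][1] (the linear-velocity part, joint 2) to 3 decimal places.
axis z_1 = (-0.7071,0.7071,0.0000); lever o_n−o_1 = (0.5000,0.5000,-0.7071)
cross product → J_v[:, 1] = (-0.5000,-0.5000,-0.7071)
J_ω[:, 1] = z_1
entry J[1][1] = -0.5000

-0.500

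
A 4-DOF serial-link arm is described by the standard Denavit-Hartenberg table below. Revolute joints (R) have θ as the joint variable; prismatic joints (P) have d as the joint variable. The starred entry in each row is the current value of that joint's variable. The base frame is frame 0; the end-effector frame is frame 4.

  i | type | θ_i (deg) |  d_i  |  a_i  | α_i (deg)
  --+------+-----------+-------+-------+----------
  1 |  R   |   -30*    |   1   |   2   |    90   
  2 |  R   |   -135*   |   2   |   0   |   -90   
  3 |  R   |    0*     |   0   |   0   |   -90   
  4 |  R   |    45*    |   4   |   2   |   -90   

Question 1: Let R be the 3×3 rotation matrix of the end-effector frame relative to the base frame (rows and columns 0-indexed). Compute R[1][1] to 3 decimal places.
End-effector y-axis (col 1 of R) = (-0.5000,-0.8660,0.0000)
R[1][1] = -0.8660

-0.866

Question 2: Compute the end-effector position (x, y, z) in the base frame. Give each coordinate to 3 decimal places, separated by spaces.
1.000 1.732 1.000

after link 1: o_1 = (1.7321, -1.0000, 1.0000)
after link 2: o_2 = (0.7321, -2.7321, 1.0000)
after link 3: o_3 = (0.7321, -2.7321, 1.0000)
after link 4: o_4 = (1.0000, 1.7321, 1.0000)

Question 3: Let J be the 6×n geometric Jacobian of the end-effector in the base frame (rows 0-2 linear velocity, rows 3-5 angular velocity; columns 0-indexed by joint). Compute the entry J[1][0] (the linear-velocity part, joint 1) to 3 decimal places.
1.000

axis z_0 = ẑ; lever o_n−o_0 = (1.0000,1.7321,1.0000)
cross product → J_v[:, 0] = (-1.7321,1.0000,0.0000)
J_ω[:, 0] = z_0
entry J[1][0] = 1.0000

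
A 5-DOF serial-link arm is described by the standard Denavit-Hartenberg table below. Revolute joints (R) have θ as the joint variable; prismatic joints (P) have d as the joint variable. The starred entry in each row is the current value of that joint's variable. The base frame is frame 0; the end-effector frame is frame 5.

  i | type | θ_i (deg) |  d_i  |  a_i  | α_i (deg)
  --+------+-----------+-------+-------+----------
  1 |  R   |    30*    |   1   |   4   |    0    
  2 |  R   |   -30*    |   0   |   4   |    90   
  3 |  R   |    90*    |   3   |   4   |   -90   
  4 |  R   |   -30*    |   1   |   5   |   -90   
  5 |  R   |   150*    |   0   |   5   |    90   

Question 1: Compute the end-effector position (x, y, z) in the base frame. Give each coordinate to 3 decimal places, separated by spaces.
after link 1: o_1 = (3.4641, 2.0000, 1.0000)
after link 2: o_2 = (7.4641, 2.0000, 1.0000)
after link 3: o_3 = (7.4641, -1.0000, 5.0000)
after link 4: o_4 = (6.4641, -3.5000, 9.3301)
after link 5: o_5 = (8.9641, -1.3349, 5.5801)

8.964 -1.335 5.580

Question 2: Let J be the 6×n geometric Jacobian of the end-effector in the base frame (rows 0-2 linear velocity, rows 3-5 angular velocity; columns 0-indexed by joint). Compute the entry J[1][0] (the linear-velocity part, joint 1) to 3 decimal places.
8.964

axis z_0 = ẑ; lever o_n−o_0 = (8.9641,-1.3349,5.5801)
cross product → J_v[:, 0] = (1.3349,8.9641,-0.0000)
J_ω[:, 0] = z_0
entry J[1][0] = 8.9641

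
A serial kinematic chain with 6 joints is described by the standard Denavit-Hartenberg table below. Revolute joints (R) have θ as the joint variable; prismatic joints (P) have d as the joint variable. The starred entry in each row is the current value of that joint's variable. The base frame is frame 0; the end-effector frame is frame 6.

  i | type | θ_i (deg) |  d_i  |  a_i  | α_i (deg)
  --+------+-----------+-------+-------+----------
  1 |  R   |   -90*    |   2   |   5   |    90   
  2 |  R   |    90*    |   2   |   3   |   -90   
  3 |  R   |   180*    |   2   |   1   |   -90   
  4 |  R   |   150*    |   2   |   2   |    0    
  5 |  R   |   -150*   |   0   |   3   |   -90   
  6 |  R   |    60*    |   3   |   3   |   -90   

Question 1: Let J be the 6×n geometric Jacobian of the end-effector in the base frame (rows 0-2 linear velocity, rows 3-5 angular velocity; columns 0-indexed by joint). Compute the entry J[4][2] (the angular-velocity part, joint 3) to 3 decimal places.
1.000

axis z_2 = (-0.0000,1.0000,0.0000); lever o_n−o_2 = (0.5981,-2.0000,-3.7679)
cross product → J_v[:, 2] = (-3.7679,-0.0000,-0.5981)
J_ω[:, 2] = z_2
entry J[4][2] = 1.0000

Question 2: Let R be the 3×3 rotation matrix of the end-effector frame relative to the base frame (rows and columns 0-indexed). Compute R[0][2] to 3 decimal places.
End-effector z-axis (col 2 of R) = (0.5000,-0.0000,0.8660)
R[0][2] = 0.5000

0.500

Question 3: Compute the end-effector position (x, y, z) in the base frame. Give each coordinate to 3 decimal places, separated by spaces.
after link 1: o_1 = (0.0000, -5.0000, 2.0000)
after link 2: o_2 = (-2.0000, -5.0000, 5.0000)
after link 3: o_3 = (-2.0000, -3.0000, 4.0000)
after link 4: o_4 = (-4.0000, -4.0000, 5.7321)
after link 5: o_5 = (-4.0000, -4.0000, 2.7321)
after link 6: o_6 = (-1.4019, -7.0000, 1.2321)

-1.402 -7.000 1.232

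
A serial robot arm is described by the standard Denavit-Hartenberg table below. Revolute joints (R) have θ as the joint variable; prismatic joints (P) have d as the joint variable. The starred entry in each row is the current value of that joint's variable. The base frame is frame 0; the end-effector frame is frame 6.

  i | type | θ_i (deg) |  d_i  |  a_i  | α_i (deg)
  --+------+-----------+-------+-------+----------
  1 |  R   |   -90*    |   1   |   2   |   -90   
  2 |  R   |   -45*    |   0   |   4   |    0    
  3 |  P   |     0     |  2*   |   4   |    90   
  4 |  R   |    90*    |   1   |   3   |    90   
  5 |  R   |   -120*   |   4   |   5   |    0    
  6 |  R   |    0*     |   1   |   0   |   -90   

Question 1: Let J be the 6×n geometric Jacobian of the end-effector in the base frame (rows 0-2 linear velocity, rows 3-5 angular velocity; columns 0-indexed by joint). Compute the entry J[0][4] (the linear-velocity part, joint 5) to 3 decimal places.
axis z_4 = (-0.0000,-0.7071,0.7071); lever o_n−o_4 = (-2.5000,-6.5974,0.4737)
cross product → J_v[:, 4] = (4.3301,-1.7678,-1.7678)
J_ω[:, 4] = z_4
entry J[0][4] = 4.3301

4.330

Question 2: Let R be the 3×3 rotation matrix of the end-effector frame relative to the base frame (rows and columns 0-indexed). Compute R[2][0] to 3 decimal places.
-0.612

End-effector x-axis (col 0 of R) = (-0.5000,-0.6124,-0.6124)
R[2][0] = -0.6124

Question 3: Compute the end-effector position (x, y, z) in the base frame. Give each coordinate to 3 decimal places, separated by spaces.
after link 1: o_1 = (0.0000, -2.0000, 1.0000)
after link 2: o_2 = (0.0000, -4.8284, 3.8284)
after link 3: o_3 = (2.0000, -7.6569, 6.6569)
after link 4: o_4 = (5.0000, -6.9497, 7.3640)
after link 5: o_5 = (2.5000, -12.8400, 7.1305)
after link 6: o_6 = (2.5000, -13.5471, 7.8376)

2.500 -13.547 7.838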